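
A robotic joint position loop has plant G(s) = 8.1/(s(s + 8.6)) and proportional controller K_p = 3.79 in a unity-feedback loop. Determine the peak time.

T_p = 0.899 s

The closed-loop denominator s² + 8.6s + 30.7 gives ω_n = √30.7 = 5.541 and ζ = 8.6/(2ω_n) = 0.7761.
Damped frequency ω_d = ω_n√(1−ζ²) = 3.494 rad/s, so peak time T_p = π/ω_d = 0.899 s.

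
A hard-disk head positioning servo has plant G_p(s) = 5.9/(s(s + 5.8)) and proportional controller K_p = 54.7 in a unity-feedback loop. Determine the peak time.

From 1 + K_pG_p(s) = 0: s² + 5.8s + 322.7 = 0 ⇒ ω_n = 17.96, ζ = 0.1614.
Damped frequency ω_d = ω_n√(1−ζ²) = 17.73 rad/s, so peak time T_p = π/ω_d = 0.177 s.

T_p = 0.177 s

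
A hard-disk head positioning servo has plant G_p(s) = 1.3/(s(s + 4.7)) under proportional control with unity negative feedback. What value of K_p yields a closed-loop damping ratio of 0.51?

Closed-loop characteristic equation: s² + 4.7s + K_p·1.3 = 0.
So ω_n = √(1.3K_p) and 2ζω_n = 4.7, giving ζ = 4.7/(2√(1.3K_p)).
Setting ζ = 0.51: √(1.3K_p) = 4.7/(2·0.51) = 4.608, so K_p = 21.23/1.3 = 16.3.

K_p = 16.3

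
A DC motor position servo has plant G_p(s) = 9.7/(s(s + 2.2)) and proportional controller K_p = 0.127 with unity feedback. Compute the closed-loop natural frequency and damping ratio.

1 + K_p·G_p(s) = 0 gives s² + 2.2s + 1.232 = 0.
Matching s² + 2ζω_n s + ω_n²: ω_n = √1.232 = 1.11 rad/s and 2ζω_n = 2.2, so ζ = 2.2/(2·1.11) = 0.991.

ω_n = 1.11 rad/s, ζ = 0.991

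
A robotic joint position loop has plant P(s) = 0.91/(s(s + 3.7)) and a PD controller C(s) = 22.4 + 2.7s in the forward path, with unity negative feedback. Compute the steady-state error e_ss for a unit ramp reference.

The loop has one pole at the origin (type 1). Velocity error constant K_v = lim_{s→0} s·C(s)P(s) = 22.4·0.91/3.7 = 5.509.
Steady-state error to a unit ramp: e_ss = 1/K_v = 0.182.

0.182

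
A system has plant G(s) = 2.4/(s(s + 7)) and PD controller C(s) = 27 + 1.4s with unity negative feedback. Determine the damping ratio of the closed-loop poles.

ζ = 0.643

Forward path: (27 + 1.4s)·2.4/(s(s+7)). The closed-loop characteristic equation is s² + (7 + 2.4·1.4)s + 2.4·27 = 0.
That is s² + 10.36s + 64.8 = 0, so ω_n = 8.05 rad/s and ζ = 10.36/(2·8.05) = 0.6435.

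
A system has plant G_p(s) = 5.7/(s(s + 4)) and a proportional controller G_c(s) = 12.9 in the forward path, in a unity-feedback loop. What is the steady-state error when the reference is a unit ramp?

0.0544

The loop has one pole at the origin (type 1). Velocity error constant K_v = lim_{s→0} s·G_c(s)G_p(s) = 12.9·5.7/4 = 18.38.
Steady-state error to a unit ramp: e_ss = 1/K_v = 0.0544.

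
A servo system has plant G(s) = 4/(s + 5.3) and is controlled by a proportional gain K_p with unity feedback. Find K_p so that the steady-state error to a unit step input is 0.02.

For a type-0 loop with proportional control, e_ss = 1/(1 + K_p·G(0)).
G(0) = 0.7547. Require 1/(1 + K_p·0.7547) = 0.02, so 1 + 0.7547·K_p = 50.
K_p = (50 − 1)/0.7547 = 64.9.

K_p = 64.9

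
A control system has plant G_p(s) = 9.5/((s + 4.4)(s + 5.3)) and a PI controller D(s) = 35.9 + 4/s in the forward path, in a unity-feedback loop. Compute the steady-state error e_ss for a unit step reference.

0

The open loop D(s)G_p(s) has a pole at the origin (type 1), so the static position error constant is infinite and e_ss = 1/(1+∞) = 0.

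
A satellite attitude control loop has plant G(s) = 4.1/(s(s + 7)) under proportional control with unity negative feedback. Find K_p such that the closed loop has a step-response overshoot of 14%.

From %OS = 100·exp(−πζ/√(1−ζ²)) = 14%, ζ = −ln(0.14)/√(π²+ln²(0.14)) = 0.5305.
Characteristic equation s² + 7s + 4.1K_p = 0 gives ζ = 7/(2√(4.1K_p)).
Setting ζ = 0.5305: √(4.1K_p) = 7/(2·0.5305) = 6.597, so K_p = 43.53/4.1 = 10.6.

K_p = 10.6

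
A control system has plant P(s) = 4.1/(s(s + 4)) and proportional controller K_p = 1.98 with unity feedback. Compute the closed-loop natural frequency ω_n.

The closed-loop denominator is s(s+4) + 1.98·4.1 = s² + 4s + 8.118.
So ω_n² = 8.118 ⇒ ω_n = 2.849 rad/s, and ζ = 4/(2ω_n) = 0.702.

ω_n = 2.85 rad/s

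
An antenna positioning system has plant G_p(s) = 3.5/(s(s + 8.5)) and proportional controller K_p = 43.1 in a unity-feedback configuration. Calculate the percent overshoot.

31.4%

From 1 + K_pG_p(s) = 0: s² + 8.5s + 150.8 = 0 ⇒ ω_n = 12.28, ζ = 0.346.
%OS = 100·exp(−πζ/√(1−ζ²)) = 100·exp(−π·0.346/√0.8803) = 31.4%.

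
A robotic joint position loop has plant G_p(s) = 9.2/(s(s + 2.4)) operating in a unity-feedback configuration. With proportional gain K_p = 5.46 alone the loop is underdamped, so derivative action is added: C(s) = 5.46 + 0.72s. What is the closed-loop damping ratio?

ζ = 0.637

Forward path: (5.46 + 0.72s)·9.2/(s(s+2.4)). The closed-loop characteristic equation is s² + (2.4 + 9.2·0.72)s + 9.2·5.46 = 0.
That is s² + 9.024s + 50.23 = 0, so ω_n = 7.087 rad/s and ζ = 9.024/(2·7.087) = 0.6366.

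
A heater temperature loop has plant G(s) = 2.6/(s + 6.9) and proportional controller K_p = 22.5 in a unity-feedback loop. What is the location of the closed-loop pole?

s = -65.4

Closed-loop transfer function: T(s) = K_p·G(s)/(1 + K_p·G(s)) = 58.5/(s + 6.9 + 58.5) = 58.5/(s + 65.4).
The closed-loop pole is at s = −65.4.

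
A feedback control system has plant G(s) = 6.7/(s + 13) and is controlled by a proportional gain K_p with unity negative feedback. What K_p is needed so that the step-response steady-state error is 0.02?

For a type-0 loop with proportional control, e_ss = 1/(1 + K_p·G(0)).
G(0) = 0.5154. Require 1/(1 + K_p·0.5154) = 0.02, so 1 + 0.5154·K_p = 50.
K_p = (50 − 1)/0.5154 = 95.1.

K_p = 95.1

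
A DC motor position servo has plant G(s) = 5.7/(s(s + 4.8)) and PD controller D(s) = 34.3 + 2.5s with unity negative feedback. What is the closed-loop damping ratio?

Forward path: (34.3 + 2.5s)·5.7/(s(s+4.8)). The closed-loop characteristic equation is s² + (4.8 + 5.7·2.5)s + 5.7·34.3 = 0.
That is s² + 19.05s + 195.5 = 0, so ω_n = 13.98 rad/s and ζ = 19.05/(2·13.98) = 0.6812.

ζ = 0.681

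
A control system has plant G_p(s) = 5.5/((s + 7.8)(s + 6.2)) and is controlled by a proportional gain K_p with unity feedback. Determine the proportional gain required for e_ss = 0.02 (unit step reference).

The loop is type 0, so e_ss(step) = 1/(1 + K_pos) with K_pos = K_p·G_p(0).
G_p(0) = 0.1137. Require 1/(1 + K_p·0.1137) = 0.02, so 1 + 0.1137·K_p = 50.
K_p = (50 − 1)/0.1137 = 431.

K_p = 431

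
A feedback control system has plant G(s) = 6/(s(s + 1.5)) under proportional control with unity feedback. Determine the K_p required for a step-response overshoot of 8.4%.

From %OS = 100·exp(−πζ/√(1−ζ²)) = 8.4%, ζ = −ln(0.084)/√(π²+ln²(0.084)) = 0.6191.
Characteristic equation s² + 1.5s + 6K_p = 0 gives ζ = 1.5/(2√(6K_p)).
Setting ζ = 0.6191: √(6K_p) = 1.5/(2·0.6191) = 1.211, so K_p = 1.467/6 = 0.245.

K_p = 0.245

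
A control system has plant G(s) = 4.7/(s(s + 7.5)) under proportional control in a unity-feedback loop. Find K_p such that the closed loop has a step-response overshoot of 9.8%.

From %OS = 100·exp(−πζ/√(1−ζ²)) = 9.8%, ζ = −ln(0.098)/√(π²+ln²(0.098)) = 0.5945.
Characteristic equation s² + 7.5s + 4.7K_p = 0 gives ζ = 7.5/(2√(4.7K_p)).
Setting ζ = 0.5945: √(4.7K_p) = 7.5/(2·0.5945) = 6.308, so K_p = 39.79/4.7 = 8.47.

K_p = 8.47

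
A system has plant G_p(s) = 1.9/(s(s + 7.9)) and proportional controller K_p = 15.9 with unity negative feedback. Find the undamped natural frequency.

1 + K_p·G_p(s) = 0 gives s² + 7.9s + 30.21 = 0.
So ω_n² = 30.21 ⇒ ω_n = 5.496 rad/s, and ζ = 7.9/(2ω_n) = 0.719.

ω_n = 5.5 rad/s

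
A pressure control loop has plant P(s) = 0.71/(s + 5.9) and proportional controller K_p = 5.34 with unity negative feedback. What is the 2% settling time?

Closed-loop transfer function: T(s) = K_p·P(s)/(1 + K_p·P(s)) = 3.791/(s + 5.9 + 3.791) = 3.791/(s + 9.691).
Time constant τ = 1/9.691 = 0.1032 s, so the 2% settling time is about 4τ = 0.413 s.

T_s ≈ 0.413 s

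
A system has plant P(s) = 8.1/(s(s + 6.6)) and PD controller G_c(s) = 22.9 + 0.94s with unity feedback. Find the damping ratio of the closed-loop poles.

Forward path: (22.9 + 0.94s)·8.1/(s(s+6.6)). The closed-loop characteristic equation is s² + (6.6 + 8.1·0.94)s + 8.1·22.9 = 0.
That is s² + 14.21s + 185.5 = 0, so ω_n = 13.62 rad/s and ζ = 14.21/(2·13.62) = 0.5218.

ζ = 0.522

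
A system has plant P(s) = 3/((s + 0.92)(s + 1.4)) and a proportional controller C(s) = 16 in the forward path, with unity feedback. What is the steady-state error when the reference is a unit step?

The loop is type 0. Static position error constant K_pos = C(0)·P(0) = 16·2.329 = 37.27.
Steady-state error to a unit step: e_ss = 1/(1+K_pos) = 1/38.27 = 0.0261.

0.0261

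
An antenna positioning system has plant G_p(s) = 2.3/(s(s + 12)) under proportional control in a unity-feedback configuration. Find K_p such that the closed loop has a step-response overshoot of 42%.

From %OS = 100·exp(−πζ/√(1−ζ²)) = 42%, ζ = −ln(0.42)/√(π²+ln²(0.42)) = 0.2662.
Characteristic equation s² + 12s + 2.3K_p = 0 gives ζ = 12/(2√(2.3K_p)).
Setting ζ = 0.2662: √(2.3K_p) = 12/(2·0.2662) = 22.54, so K_p = 508.1/2.3 = 221.

K_p = 221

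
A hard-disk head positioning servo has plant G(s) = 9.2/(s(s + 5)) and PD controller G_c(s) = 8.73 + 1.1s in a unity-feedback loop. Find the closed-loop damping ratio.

Forward path: (8.73 + 1.1s)·9.2/(s(s+5)). The closed-loop characteristic equation is s² + (5 + 9.2·1.1)s + 9.2·8.73 = 0.
That is s² + 15.12s + 80.32 = 0, so ω_n = 8.962 rad/s and ζ = 15.12/(2·8.962) = 0.8436.

ζ = 0.844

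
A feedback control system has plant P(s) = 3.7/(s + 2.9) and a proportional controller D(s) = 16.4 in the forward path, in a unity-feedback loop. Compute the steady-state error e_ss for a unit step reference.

0.0456

The loop is type 0. Static position error constant K_pos = D(0)·P(0) = 16.4·1.276 = 20.92.
Steady-state error to a unit step: e_ss = 1/(1+K_pos) = 1/21.92 = 0.0456.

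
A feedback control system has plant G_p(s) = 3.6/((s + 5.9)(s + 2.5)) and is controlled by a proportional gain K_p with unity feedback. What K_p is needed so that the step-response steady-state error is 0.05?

K_p = 77.8

Steady-state error for a unit step on this type-0 loop is 1/(1 + K_p·G_p(0)).
G_p(0) = 0.2441. Require 1/(1 + K_p·0.2441) = 0.05, so 1 + 0.2441·K_p = 20.
K_p = (20 − 1)/0.2441 = 77.8.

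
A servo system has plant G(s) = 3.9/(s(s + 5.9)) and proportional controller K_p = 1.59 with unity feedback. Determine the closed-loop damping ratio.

1 + K_p·G(s) = 0 gives s² + 5.9s + 6.201 = 0.
Matching s² + 2ζω_n s + ω_n²: ω_n = √6.201 = 2.49 rad/s and 2ζω_n = 5.9, so ζ = 5.9/(2·2.49) = 1.18.

ζ = 1.18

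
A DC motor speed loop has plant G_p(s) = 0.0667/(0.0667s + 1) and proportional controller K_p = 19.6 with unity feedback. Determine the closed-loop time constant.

τ = 0.0289 s

Closed loop: T(s) = K_p·G_p/(1+K_p·G_p) = 1.307/(0.0667s + 1 + 1.307), with pole at s = −(1 + 1.307)/0.0667 = −34.59.
Closed-loop time constant τ = 1/34.59 = 0.0289 s.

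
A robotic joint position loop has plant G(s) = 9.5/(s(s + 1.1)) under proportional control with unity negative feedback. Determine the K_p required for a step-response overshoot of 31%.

K_p = 0.261

From %OS = 100·exp(−πζ/√(1−ζ²)) = 31%, ζ = −ln(0.31)/√(π²+ln²(0.31)) = 0.3493.
Characteristic equation s² + 1.1s + 9.5K_p = 0 gives ζ = 1.1/(2√(9.5K_p)).
Setting ζ = 0.3493: √(9.5K_p) = 1.1/(2·0.3493) = 1.575, so K_p = 2.479/9.5 = 0.261.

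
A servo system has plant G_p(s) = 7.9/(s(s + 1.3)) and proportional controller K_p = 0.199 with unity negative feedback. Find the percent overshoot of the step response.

The closed-loop denominator s² + 1.3s + 1.572 gives ω_n = √1.572 = 1.254 and ζ = 1.3/(2ω_n) = 0.5184.
%OS = 100·exp(−πζ/√(1−ζ²)) = 100·exp(−π·0.5184/√0.7313) = 14.9%.

14.9%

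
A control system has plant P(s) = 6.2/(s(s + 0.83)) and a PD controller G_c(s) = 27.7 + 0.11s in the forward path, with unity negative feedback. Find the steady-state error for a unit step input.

0

The open loop G_c(s)P(s) has a pole at the origin (type 1), so the static position error constant is infinite and e_ss = 1/(1+∞) = 0.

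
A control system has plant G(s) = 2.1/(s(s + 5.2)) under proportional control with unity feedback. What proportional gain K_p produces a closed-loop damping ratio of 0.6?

K_p = 8.94

Closed-loop characteristic equation: s² + 5.2s + K_p·2.1 = 0.
So ω_n = √(2.1K_p) and 2ζω_n = 5.2, giving ζ = 5.2/(2√(2.1K_p)).
Setting ζ = 0.6: √(2.1K_p) = 5.2/(2·0.6) = 4.333, so K_p = 18.78/2.1 = 8.94.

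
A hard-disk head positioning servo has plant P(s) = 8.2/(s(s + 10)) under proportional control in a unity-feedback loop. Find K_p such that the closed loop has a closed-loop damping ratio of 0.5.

Closed-loop characteristic equation: s² + 10s + K_p·8.2 = 0.
So ω_n = √(8.2K_p) and 2ζω_n = 10, giving ζ = 10/(2√(8.2K_p)).
Setting ζ = 0.5: √(8.2K_p) = 10/(2·0.5) = 10, so K_p = 100/8.2 = 12.2.

K_p = 12.2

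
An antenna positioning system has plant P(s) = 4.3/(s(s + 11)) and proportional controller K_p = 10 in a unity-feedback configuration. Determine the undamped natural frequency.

The closed-loop denominator is s(s+11) + 10·4.3 = s² + 11s + 43.
So ω_n² = 43 ⇒ ω_n = 6.557 rad/s, and ζ = 11/(2ω_n) = 0.839.

ω_n = 6.56 rad/s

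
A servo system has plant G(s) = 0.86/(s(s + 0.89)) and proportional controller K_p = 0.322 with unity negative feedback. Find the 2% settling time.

T_s ≈ 8.99 s

Closed-loop characteristic equation: s² + 0.89s + 0.2769 = 0, so ω_n = 0.5262 rad/s and ζ = 0.89/(2·0.5262) = 0.8456.
2% settling time T_s ≈ 4/(ζω_n) = 4/0.445 = 8.99 s.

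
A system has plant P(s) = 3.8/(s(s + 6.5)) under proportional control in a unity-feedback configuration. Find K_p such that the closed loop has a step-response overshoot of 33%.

From %OS = 100·exp(−πζ/√(1−ζ²)) = 33%, ζ = −ln(0.33)/√(π²+ln²(0.33)) = 0.3328.
Characteristic equation s² + 6.5s + 3.8K_p = 0 gives ζ = 6.5/(2√(3.8K_p)).
Setting ζ = 0.3328: √(3.8K_p) = 6.5/(2·0.3328) = 9.766, so K_p = 95.38/3.8 = 25.1.

K_p = 25.1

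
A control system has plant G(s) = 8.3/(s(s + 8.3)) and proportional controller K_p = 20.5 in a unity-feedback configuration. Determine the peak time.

T_p = 0.254 s

The closed-loop denominator s² + 8.3s + 170.2 gives ω_n = √170.2 = 13.04 and ζ = 8.3/(2ω_n) = 0.3182.
Damped frequency ω_d = ω_n√(1−ζ²) = 12.37 rad/s, so peak time T_p = π/ω_d = 0.254 s.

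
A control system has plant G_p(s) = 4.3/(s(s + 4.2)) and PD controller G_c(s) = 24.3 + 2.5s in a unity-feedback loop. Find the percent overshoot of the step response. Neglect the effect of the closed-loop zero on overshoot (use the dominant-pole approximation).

3.45%

Forward path: (24.3 + 2.5s)·4.3/(s(s+4.2)). The closed-loop characteristic equation is s² + (4.2 + 4.3·2.5)s + 4.3·24.3 = 0.
That is s² + 14.95s + 104.5 = 0, so ω_n = 10.22 rad/s and ζ = 14.95/(2·10.22) = 0.7313.
%OS = 100·exp(−πζ/√(1−ζ²)) = 3.45%.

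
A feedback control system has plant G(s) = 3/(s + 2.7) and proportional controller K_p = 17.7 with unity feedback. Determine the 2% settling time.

Closed-loop transfer function: T(s) = K_p·G(s)/(1 + K_p·G(s)) = 53.1/(s + 2.7 + 53.1) = 53.1/(s + 55.8).
Time constant τ = 1/55.8 = 0.01792 s, so the 2% settling time is about 4τ = 0.0717 s.

T_s ≈ 0.0717 s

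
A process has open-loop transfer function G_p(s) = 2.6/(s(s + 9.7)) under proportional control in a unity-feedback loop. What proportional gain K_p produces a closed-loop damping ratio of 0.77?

K_p = 15.3

Closed-loop characteristic equation: s² + 9.7s + K_p·2.6 = 0.
So ω_n = √(2.6K_p) and 2ζω_n = 9.7, giving ζ = 9.7/(2√(2.6K_p)).
Setting ζ = 0.77: √(2.6K_p) = 9.7/(2·0.77) = 6.299, so K_p = 39.67/2.6 = 15.3.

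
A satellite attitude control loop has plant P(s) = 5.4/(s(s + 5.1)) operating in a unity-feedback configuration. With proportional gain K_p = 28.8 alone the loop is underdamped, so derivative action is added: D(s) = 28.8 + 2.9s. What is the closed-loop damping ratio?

Forward path: (28.8 + 2.9s)·5.4/(s(s+5.1)). The closed-loop characteristic equation is s² + (5.1 + 5.4·2.9)s + 5.4·28.8 = 0.
That is s² + 20.76s + 155.5 = 0, so ω_n = 12.47 rad/s and ζ = 20.76/(2·12.47) = 0.8323.

ζ = 0.832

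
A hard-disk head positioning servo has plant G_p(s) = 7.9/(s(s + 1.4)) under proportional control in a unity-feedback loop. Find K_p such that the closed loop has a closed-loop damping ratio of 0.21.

Closed-loop characteristic equation: s² + 1.4s + K_p·7.9 = 0.
So ω_n = √(7.9K_p) and 2ζω_n = 1.4, giving ζ = 1.4/(2√(7.9K_p)).
Setting ζ = 0.21: √(7.9K_p) = 1.4/(2·0.21) = 3.333, so K_p = 11.11/7.9 = 1.41.

K_p = 1.41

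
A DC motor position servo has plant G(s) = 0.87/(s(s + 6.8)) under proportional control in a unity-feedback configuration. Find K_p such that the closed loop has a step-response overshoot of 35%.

K_p = 132

From %OS = 100·exp(−πζ/√(1−ζ²)) = 35%, ζ = −ln(0.35)/√(π²+ln²(0.35)) = 0.3169.
Characteristic equation s² + 6.8s + 0.87K_p = 0 gives ζ = 6.8/(2√(0.87K_p)).
Setting ζ = 0.3169: √(0.87K_p) = 6.8/(2·0.3169) = 10.73, so K_p = 115.1/0.87 = 132.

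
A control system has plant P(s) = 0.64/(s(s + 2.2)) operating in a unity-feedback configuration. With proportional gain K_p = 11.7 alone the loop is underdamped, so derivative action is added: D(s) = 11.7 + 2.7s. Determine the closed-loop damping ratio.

ζ = 0.718

Forward path: (11.7 + 2.7s)·0.64/(s(s+2.2)). The closed-loop characteristic equation is s² + (2.2 + 0.64·2.7)s + 0.64·11.7 = 0.
That is s² + 3.928s + 7.488 = 0, so ω_n = 2.736 rad/s and ζ = 3.928/(2·2.736) = 0.7177.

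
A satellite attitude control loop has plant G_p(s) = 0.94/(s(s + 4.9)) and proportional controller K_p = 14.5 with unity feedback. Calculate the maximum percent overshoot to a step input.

The closed-loop denominator s² + 4.9s + 13.63 gives ω_n = √13.63 = 3.692 and ζ = 4.9/(2ω_n) = 0.6636.
%OS = 100·exp(−πζ/√(1−ζ²)) = 100·exp(−π·0.6636/√0.5596) = 6.16%.

6.16%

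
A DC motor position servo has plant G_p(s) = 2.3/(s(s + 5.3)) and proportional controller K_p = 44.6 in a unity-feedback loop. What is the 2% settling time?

The closed-loop denominator s² + 5.3s + 102.6 gives ω_n = √102.6 = 10.13 and ζ = 5.3/(2ω_n) = 0.2616.
2% settling time T_s ≈ 4/(ζω_n) = 4/2.65 = 1.51 s.

T_s ≈ 1.51 s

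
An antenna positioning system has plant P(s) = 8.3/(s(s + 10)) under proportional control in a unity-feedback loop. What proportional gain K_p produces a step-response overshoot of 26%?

From %OS = 100·exp(−πζ/√(1−ζ²)) = 26%, ζ = −ln(0.26)/√(π²+ln²(0.26)) = 0.3941.
Characteristic equation s² + 10s + 8.3K_p = 0 gives ζ = 10/(2√(8.3K_p)).
Setting ζ = 0.3941: √(8.3K_p) = 10/(2·0.3941) = 12.69, so K_p = 161/8.3 = 19.4.

K_p = 19.4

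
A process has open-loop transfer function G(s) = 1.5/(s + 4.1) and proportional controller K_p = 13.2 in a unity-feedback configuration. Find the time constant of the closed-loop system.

τ = 0.0418 s

Closed-loop transfer function: T(s) = K_p·G(s)/(1 + K_p·G(s)) = 19.8/(s + 4.1 + 19.8) = 19.8/(s + 23.9).
Time constant τ = 1/23.9 = 0.0418 s.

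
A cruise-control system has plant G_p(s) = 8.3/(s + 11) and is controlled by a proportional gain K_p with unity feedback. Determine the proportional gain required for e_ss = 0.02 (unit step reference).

K_p = 64.9

The loop is type 0, so e_ss(step) = 1/(1 + K_pos) with K_pos = K_p·G_p(0).
G_p(0) = 0.7545. Require 1/(1 + K_p·0.7545) = 0.02, so 1 + 0.7545·K_p = 50.
K_p = (50 − 1)/0.7545 = 64.9.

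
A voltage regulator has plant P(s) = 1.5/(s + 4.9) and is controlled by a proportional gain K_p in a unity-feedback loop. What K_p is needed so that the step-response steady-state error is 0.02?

Steady-state error for a unit step on this type-0 loop is 1/(1 + K_p·P(0)).
P(0) = 0.3061. Require 1/(1 + K_p·0.3061) = 0.02, so 1 + 0.3061·K_p = 50.
K_p = (50 − 1)/0.3061 = 160.

K_p = 160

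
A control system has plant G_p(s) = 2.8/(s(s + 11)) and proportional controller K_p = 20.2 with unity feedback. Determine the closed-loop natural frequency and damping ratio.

1 + K_p·G_p(s) = 0 gives s² + 11s + 56.56 = 0.
Matching s² + 2ζω_n s + ω_n²: ω_n = √56.56 = 7.521 rad/s and 2ζω_n = 11, so ζ = 11/(2·7.521) = 0.731.

ω_n = 7.52 rad/s, ζ = 0.731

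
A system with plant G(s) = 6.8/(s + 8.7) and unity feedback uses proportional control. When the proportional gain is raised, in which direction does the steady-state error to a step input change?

decrease

e_ss = 1/(1 + K_p·G(0)); a larger K_p raises the denominator, so e_ss decreases.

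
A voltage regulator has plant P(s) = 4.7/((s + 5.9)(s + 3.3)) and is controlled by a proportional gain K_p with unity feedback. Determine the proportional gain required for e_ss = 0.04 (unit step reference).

The loop is type 0, so e_ss(step) = 1/(1 + K_pos) with K_pos = K_p·P(0).
P(0) = 0.2414. Require 1/(1 + K_p·0.2414) = 0.04, so 1 + 0.2414·K_p = 25.
K_p = (25 − 1)/0.2414 = 99.4.

K_p = 99.4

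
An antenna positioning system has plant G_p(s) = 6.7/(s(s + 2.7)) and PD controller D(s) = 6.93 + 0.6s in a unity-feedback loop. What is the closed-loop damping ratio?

ζ = 0.493

Forward path: (6.93 + 0.6s)·6.7/(s(s+2.7)). The closed-loop characteristic equation is s² + (2.7 + 6.7·0.6)s + 6.7·6.93 = 0.
That is s² + 6.72s + 46.43 = 0, so ω_n = 6.814 rad/s and ζ = 6.72/(2·6.814) = 0.4931.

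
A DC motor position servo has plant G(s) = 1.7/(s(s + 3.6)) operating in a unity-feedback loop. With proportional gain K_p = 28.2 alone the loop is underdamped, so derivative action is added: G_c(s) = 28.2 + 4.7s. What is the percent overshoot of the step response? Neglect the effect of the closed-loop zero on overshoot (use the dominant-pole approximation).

Forward path: (28.2 + 4.7s)·1.7/(s(s+3.6)). The closed-loop characteristic equation is s² + (3.6 + 1.7·4.7)s + 1.7·28.2 = 0.
That is s² + 11.59s + 47.94 = 0, so ω_n = 6.924 rad/s and ζ = 11.59/(2·6.924) = 0.837.
%OS = 100·exp(−πζ/√(1−ζ²)) = 0.819%.

0.819%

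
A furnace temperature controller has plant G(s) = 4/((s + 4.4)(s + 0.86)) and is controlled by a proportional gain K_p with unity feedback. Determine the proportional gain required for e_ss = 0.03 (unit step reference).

Steady-state error for a unit step on this type-0 loop is 1/(1 + K_p·G(0)).
G(0) = 1.057. Require 1/(1 + K_p·1.057) = 0.03, so 1 + 1.057·K_p = 33.33.
K_p = (33.33 − 1)/1.057 = 30.6.

K_p = 30.6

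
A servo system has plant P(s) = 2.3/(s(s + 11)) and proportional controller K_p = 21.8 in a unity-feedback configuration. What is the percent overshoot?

2.08%

Closed-loop characteristic equation: s² + 11s + 50.14 = 0, so ω_n = 7.081 rad/s and ζ = 11/(2·7.081) = 0.7767.
%OS = 100·exp(−πζ/√(1−ζ²)) = 100·exp(−π·0.7767/√0.3967) = 2.08%.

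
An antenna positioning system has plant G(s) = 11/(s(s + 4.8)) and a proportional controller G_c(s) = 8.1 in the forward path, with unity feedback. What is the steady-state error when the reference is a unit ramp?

0.0539

The loop has one pole at the origin (type 1). Velocity error constant K_v = lim_{s→0} s·G_c(s)G(s) = 8.1·11/4.8 = 18.56.
Steady-state error to a unit ramp: e_ss = 1/K_v = 0.0539.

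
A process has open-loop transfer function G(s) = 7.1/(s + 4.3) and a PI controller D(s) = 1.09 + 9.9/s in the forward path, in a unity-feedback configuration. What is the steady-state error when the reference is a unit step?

0

The open loop D(s)G(s) has a pole at the origin (type 1), so the static position error constant is infinite and e_ss = 1/(1+∞) = 0.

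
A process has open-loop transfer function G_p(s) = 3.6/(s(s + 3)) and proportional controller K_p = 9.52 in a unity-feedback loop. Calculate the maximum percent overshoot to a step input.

The closed-loop denominator s² + 3s + 34.27 gives ω_n = √34.27 = 5.854 and ζ = 3/(2ω_n) = 0.2562.
%OS = 100·exp(−πζ/√(1−ζ²)) = 100·exp(−π·0.2562/√0.9343) = 43.5%.

43.5%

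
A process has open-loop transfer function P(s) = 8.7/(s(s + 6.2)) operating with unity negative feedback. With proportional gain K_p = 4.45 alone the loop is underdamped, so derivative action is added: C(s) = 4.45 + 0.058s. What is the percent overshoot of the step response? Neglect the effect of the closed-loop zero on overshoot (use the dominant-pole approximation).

13.4%

Forward path: (4.45 + 0.058s)·8.7/(s(s+6.2)). The closed-loop characteristic equation is s² + (6.2 + 8.7·0.058)s + 8.7·4.45 = 0.
That is s² + 6.705s + 38.71 = 0, so ω_n = 6.222 rad/s and ζ = 6.705/(2·6.222) = 0.5388.
%OS = 100·exp(−πζ/√(1−ζ²)) = 13.4%.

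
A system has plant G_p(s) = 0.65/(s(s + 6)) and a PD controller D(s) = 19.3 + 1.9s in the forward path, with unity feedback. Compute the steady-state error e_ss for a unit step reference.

The open loop D(s)G_p(s) has a pole at the origin (type 1), so the static position error constant is infinite and e_ss = 1/(1+∞) = 0.

0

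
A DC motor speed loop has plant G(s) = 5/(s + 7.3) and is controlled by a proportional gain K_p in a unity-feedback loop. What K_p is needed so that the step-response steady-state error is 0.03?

The loop is type 0, so e_ss(step) = 1/(1 + K_pos) with K_pos = K_p·G(0).
G(0) = 0.6849. Require 1/(1 + K_p·0.6849) = 0.03, so 1 + 0.6849·K_p = 33.33.
K_p = (33.33 − 1)/0.6849 = 47.2.

K_p = 47.2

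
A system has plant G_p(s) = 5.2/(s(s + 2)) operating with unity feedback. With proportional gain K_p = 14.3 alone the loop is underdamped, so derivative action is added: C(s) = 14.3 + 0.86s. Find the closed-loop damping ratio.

Forward path: (14.3 + 0.86s)·5.2/(s(s+2)). The closed-loop characteristic equation is s² + (2 + 5.2·0.86)s + 5.2·14.3 = 0.
That is s² + 6.472s + 74.36 = 0, so ω_n = 8.623 rad/s and ζ = 6.472/(2·8.623) = 0.3753.

ζ = 0.375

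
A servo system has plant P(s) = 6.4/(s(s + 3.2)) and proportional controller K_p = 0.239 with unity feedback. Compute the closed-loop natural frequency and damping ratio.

1 + K_p·P(s) = 0 gives s² + 3.2s + 1.53 = 0.
So ω_n² = 1.53 ⇒ ω_n = 1.237 rad/s, and ζ = 3.2/(2ω_n) = 1.29.

ω_n = 1.24 rad/s, ζ = 1.29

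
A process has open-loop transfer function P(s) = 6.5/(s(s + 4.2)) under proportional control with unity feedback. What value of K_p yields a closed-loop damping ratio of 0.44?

K_p = 3.5

Closed-loop characteristic equation: s² + 4.2s + K_p·6.5 = 0.
So ω_n = √(6.5K_p) and 2ζω_n = 4.2, giving ζ = 4.2/(2√(6.5K_p)).
Setting ζ = 0.44: √(6.5K_p) = 4.2/(2·0.44) = 4.773, so K_p = 22.78/6.5 = 3.5.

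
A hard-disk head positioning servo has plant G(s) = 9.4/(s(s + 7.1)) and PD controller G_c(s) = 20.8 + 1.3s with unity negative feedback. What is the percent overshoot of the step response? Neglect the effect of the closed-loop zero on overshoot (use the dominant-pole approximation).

Forward path: (20.8 + 1.3s)·9.4/(s(s+7.1)). The closed-loop characteristic equation is s² + (7.1 + 9.4·1.3)s + 9.4·20.8 = 0.
That is s² + 19.32s + 195.5 = 0, so ω_n = 13.98 rad/s and ζ = 19.32/(2·13.98) = 0.6908.
%OS = 100·exp(−πζ/√(1−ζ²)) = 4.97%.

4.97%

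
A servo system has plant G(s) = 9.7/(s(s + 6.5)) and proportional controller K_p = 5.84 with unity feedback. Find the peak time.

From 1 + K_pG(s) = 0: s² + 6.5s + 56.65 = 0 ⇒ ω_n = 7.526, ζ = 0.4318.
Damped frequency ω_d = ω_n√(1−ζ²) = 6.789 rad/s, so peak time T_p = π/ω_d = 0.463 s.

T_p = 0.463 s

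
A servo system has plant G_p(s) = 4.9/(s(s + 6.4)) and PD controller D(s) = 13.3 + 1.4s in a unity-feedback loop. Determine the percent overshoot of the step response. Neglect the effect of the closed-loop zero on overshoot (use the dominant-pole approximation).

1.09%

Forward path: (13.3 + 1.4s)·4.9/(s(s+6.4)). The closed-loop characteristic equation is s² + (6.4 + 4.9·1.4)s + 4.9·13.3 = 0.
That is s² + 13.26s + 65.17 = 0, so ω_n = 8.073 rad/s and ζ = 13.26/(2·8.073) = 0.8213.
%OS = 100·exp(−πζ/√(1−ζ²)) = 1.09%.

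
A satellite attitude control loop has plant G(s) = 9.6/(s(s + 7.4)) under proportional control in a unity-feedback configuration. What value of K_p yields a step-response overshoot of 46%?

From %OS = 100·exp(−πζ/√(1−ζ²)) = 46%, ζ = −ln(0.46)/√(π²+ln²(0.46)) = 0.24.
Characteristic equation s² + 7.4s + 9.6K_p = 0 gives ζ = 7.4/(2√(9.6K_p)).
Setting ζ = 0.24: √(9.6K_p) = 7.4/(2·0.24) = 15.42, so K_p = 237.8/9.6 = 24.8.

K_p = 24.8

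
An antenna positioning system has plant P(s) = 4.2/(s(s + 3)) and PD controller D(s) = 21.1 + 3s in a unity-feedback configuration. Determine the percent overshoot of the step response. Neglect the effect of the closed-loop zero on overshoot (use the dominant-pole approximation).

Forward path: (21.1 + 3s)·4.2/(s(s+3)). The closed-loop characteristic equation is s² + (3 + 4.2·3)s + 4.2·21.1 = 0.
That is s² + 15.6s + 88.62 = 0, so ω_n = 9.414 rad/s and ζ = 15.6/(2·9.414) = 0.8286.
%OS = 100·exp(−πζ/√(1−ζ²)) = 0.957%.

0.957%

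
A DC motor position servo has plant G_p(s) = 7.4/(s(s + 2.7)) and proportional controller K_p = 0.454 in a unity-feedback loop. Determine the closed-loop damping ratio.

With unity feedback the closed-loop characteristic equation is s² + 2.7s + 0.454·7.4 = s² + 2.7s + 3.36 = 0.
So ω_n² = 3.36 ⇒ ω_n = 1.833 rad/s, and ζ = 2.7/(2ω_n) = 0.737.

ζ = 0.737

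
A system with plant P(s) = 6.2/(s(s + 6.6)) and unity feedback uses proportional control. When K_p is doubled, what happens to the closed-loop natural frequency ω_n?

increase

ω_n = √(6.2·K_p), which grows with K_p.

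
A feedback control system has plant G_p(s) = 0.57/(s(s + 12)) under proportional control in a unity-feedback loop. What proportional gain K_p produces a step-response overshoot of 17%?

K_p = 262

From %OS = 100·exp(−πζ/√(1−ζ²)) = 17%, ζ = −ln(0.17)/√(π²+ln²(0.17)) = 0.4913.
Characteristic equation s² + 12s + 0.57K_p = 0 gives ζ = 12/(2√(0.57K_p)).
Setting ζ = 0.4913: √(0.57K_p) = 12/(2·0.4913) = 12.21, so K_p = 149.2/0.57 = 262.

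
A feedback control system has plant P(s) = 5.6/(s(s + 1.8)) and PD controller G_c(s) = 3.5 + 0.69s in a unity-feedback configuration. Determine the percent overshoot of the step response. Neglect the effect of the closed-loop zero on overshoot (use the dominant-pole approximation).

7.32%

Forward path: (3.5 + 0.69s)·5.6/(s(s+1.8)). The closed-loop characteristic equation is s² + (1.8 + 5.6·0.69)s + 5.6·3.5 = 0.
That is s² + 5.664s + 19.6 = 0, so ω_n = 4.427 rad/s and ζ = 5.664/(2·4.427) = 0.6397.
%OS = 100·exp(−πζ/√(1−ζ²)) = 7.32%.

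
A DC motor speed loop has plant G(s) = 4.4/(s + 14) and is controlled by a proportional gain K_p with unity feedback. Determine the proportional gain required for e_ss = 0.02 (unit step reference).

For a type-0 loop with proportional control, e_ss = 1/(1 + K_p·G(0)).
G(0) = 0.3143. Require 1/(1 + K_p·0.3143) = 0.02, so 1 + 0.3143·K_p = 50.
K_p = (50 − 1)/0.3143 = 156.

K_p = 156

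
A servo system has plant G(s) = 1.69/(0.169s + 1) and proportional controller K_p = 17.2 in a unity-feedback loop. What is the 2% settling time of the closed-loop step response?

T_s ≈ 0.0225 s

Closed loop: T(s) = K_p·G/(1+K_p·G) = 29.07/(0.169s + 1 + 29.07), with pole at s = −(1 + 29.07)/0.169 = −177.9.
τ = 1/177.9 = 0.005621 s, so 2% settling time ≈ 4τ = 0.0225 s.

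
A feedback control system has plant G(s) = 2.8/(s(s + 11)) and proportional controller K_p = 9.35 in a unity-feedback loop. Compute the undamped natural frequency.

The closed-loop denominator is s(s+11) + 9.35·2.8 = s² + 11s + 26.18.
Matching s² + 2ζω_n s + ω_n²: ω_n = √26.18 = 5.117 rad/s and 2ζω_n = 11, so ζ = 11/(2·5.117) = 1.07.

ω_n = 5.12 rad/s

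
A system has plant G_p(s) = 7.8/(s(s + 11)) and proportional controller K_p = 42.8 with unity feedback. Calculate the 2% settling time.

Closed-loop characteristic equation: s² + 11s + 333.8 = 0, so ω_n = 18.27 rad/s and ζ = 11/(2·18.27) = 0.301.
2% settling time T_s ≈ 4/(ζω_n) = 4/5.5 = 0.727 s.

T_s ≈ 0.727 s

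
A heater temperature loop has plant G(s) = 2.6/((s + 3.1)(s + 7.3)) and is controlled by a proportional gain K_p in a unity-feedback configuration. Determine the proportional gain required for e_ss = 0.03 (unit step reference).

K_p = 281

Steady-state error for a unit step on this type-0 loop is 1/(1 + K_p·G(0)).
G(0) = 0.1149. Require 1/(1 + K_p·0.1149) = 0.03, so 1 + 0.1149·K_p = 33.33.
K_p = (33.33 − 1)/0.1149 = 281.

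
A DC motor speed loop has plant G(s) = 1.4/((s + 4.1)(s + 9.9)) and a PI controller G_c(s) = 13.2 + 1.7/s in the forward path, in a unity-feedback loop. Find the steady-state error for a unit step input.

The open loop G_c(s)G(s) has a pole at the origin (type 1), so the static position error constant is infinite and e_ss = 1/(1+∞) = 0.

0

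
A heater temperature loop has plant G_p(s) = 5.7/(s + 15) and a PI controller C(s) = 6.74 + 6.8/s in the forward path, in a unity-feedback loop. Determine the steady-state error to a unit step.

0

The open loop C(s)G_p(s) has a pole at the origin (type 1), so the static position error constant is infinite and e_ss = 1/(1+∞) = 0.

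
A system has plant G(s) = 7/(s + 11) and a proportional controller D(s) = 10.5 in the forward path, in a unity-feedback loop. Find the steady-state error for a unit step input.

0.13

The loop is type 0. Static position error constant K_pos = D(0)·G(0) = 10.5·0.6364 = 6.682.
Steady-state error to a unit step: e_ss = 1/(1+K_pos) = 1/7.682 = 0.13.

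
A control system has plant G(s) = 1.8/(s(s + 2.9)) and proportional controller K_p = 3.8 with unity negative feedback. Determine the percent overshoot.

Closed-loop characteristic equation: s² + 2.9s + 6.84 = 0, so ω_n = 2.615 rad/s and ζ = 2.9/(2·2.615) = 0.5544.
%OS = 100·exp(−πζ/√(1−ζ²)) = 100·exp(−π·0.5544/√0.6926) = 12.3%.

12.3%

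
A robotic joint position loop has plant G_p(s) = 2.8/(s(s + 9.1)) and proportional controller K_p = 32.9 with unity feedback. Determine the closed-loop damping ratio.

ζ = 0.474

1 + K_p·G_p(s) = 0 gives s² + 9.1s + 92.12 = 0.
So ω_n² = 92.12 ⇒ ω_n = 9.598 rad/s, and ζ = 9.1/(2ω_n) = 0.474.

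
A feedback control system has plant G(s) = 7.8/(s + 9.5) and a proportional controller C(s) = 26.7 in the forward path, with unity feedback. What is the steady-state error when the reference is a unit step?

0.0436

The loop is type 0. Static position error constant K_pos = C(0)·G(0) = 26.7·0.8211 = 21.92.
Steady-state error to a unit step: e_ss = 1/(1+K_pos) = 1/22.92 = 0.0436.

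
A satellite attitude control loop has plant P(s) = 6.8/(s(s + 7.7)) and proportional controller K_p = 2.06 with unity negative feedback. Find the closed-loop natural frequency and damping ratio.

ω_n = 3.74 rad/s, ζ = 1.03

The closed-loop denominator is s(s+7.7) + 2.06·6.8 = s² + 7.7s + 14.01.
So ω_n² = 14.01 ⇒ ω_n = 3.743 rad/s, and ζ = 7.7/(2ω_n) = 1.03.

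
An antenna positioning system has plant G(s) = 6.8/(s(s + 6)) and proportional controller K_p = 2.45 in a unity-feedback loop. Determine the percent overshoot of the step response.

From 1 + K_pG(s) = 0: s² + 6s + 16.66 = 0 ⇒ ω_n = 4.082, ζ = 0.735.
%OS = 100·exp(−πζ/√(1−ζ²)) = 100·exp(−π·0.735/√0.4598) = 3.32%.

3.32%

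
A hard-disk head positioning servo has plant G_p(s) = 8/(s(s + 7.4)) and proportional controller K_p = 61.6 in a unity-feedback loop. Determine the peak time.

From 1 + K_pG_p(s) = 0: s² + 7.4s + 492.8 = 0 ⇒ ω_n = 22.2, ζ = 0.1667.
Damped frequency ω_d = ω_n√(1−ζ²) = 21.89 rad/s, so peak time T_p = π/ω_d = 0.144 s.

T_p = 0.144 s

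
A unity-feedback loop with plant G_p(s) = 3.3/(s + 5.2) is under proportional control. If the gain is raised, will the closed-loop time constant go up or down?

decrease

Closed-loop pole is at s = −(5.2+K_p·3.3); larger K_p moves it further left, so τ = 1/(5.2+K_p·3.3) decreases.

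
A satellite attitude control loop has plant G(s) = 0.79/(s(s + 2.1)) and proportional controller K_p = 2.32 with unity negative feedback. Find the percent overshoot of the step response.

The closed-loop denominator s² + 2.1s + 1.833 gives ω_n = √1.833 = 1.354 and ζ = 2.1/(2ω_n) = 0.7756.
%OS = 100·exp(−πζ/√(1−ζ²)) = 100·exp(−π·0.7756/√0.3985) = 2.11%.

2.11%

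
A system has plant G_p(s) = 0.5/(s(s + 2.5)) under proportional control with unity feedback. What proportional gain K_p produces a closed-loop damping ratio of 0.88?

Closed-loop characteristic equation: s² + 2.5s + K_p·0.5 = 0.
So ω_n = √(0.5K_p) and 2ζω_n = 2.5, giving ζ = 2.5/(2√(0.5K_p)).
Setting ζ = 0.88: √(0.5K_p) = 2.5/(2·0.88) = 1.42, so K_p = 2.018/0.5 = 4.04.

K_p = 4.04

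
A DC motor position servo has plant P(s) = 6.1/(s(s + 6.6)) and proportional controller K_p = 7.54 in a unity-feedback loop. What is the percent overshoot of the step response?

17.4%

The closed-loop denominator s² + 6.6s + 45.99 gives ω_n = √45.99 = 6.782 and ζ = 6.6/(2ω_n) = 0.4866.
%OS = 100·exp(−πζ/√(1−ζ²)) = 100·exp(−π·0.4866/√0.7632) = 17.4%.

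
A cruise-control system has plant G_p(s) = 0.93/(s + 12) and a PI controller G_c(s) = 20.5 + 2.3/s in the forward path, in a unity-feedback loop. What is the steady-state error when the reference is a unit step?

The open loop G_c(s)G_p(s) has a pole at the origin (type 1), so the static position error constant is infinite and e_ss = 1/(1+∞) = 0.

0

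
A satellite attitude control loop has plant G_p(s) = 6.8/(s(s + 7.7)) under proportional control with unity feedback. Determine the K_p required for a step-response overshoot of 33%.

K_p = 19.7

From %OS = 100·exp(−πζ/√(1−ζ²)) = 33%, ζ = −ln(0.33)/√(π²+ln²(0.33)) = 0.3328.
Characteristic equation s² + 7.7s + 6.8K_p = 0 gives ζ = 7.7/(2√(6.8K_p)).
Setting ζ = 0.3328: √(6.8K_p) = 7.7/(2·0.3328) = 11.57, so K_p = 133.8/6.8 = 19.7.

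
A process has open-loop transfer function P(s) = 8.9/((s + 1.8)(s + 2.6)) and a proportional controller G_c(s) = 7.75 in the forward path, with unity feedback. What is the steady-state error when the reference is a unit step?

The loop is type 0. Static position error constant K_pos = G_c(0)·P(0) = 7.75·1.902 = 14.74.
Steady-state error to a unit step: e_ss = 1/(1+K_pos) = 1/15.74 = 0.0635.

0.0635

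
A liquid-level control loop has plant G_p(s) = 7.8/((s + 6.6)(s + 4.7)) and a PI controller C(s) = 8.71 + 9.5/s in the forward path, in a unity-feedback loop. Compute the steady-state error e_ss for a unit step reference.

0

The open loop C(s)G_p(s) has a pole at the origin (type 1), so the static position error constant is infinite and e_ss = 1/(1+∞) = 0.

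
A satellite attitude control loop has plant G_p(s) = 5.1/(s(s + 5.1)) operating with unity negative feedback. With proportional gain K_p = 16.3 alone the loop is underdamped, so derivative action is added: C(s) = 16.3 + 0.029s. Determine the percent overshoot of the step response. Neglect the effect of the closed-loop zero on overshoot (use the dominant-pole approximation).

Forward path: (16.3 + 0.029s)·5.1/(s(s+5.1)). The closed-loop characteristic equation is s² + (5.1 + 5.1·0.029)s + 5.1·16.3 = 0.
That is s² + 5.248s + 83.13 = 0, so ω_n = 9.118 rad/s and ζ = 5.248/(2·9.118) = 0.2878.
%OS = 100·exp(−πζ/√(1−ζ²)) = 38.9%.

38.9%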